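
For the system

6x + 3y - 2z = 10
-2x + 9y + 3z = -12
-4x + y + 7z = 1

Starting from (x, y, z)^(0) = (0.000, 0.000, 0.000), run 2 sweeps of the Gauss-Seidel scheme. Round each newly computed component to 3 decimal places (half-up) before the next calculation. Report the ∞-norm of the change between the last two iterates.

0.892

Iteration 1:
  x = (10 - (3)·0.000 - (-2)·0.000) / (6) = 1.667
  y = (-12 - (-2)·1.667 - (3)·0.000) / (9) = -0.963
  z = (1 - (-4)·1.667 - (1)·-0.963) / (7) = 1.233
Iteration 2:
  x = (10 - (3)·-0.963 - (-2)·1.233) / (6) = 2.559
  y = (-12 - (-2)·2.559 - (3)·1.233) / (9) = -1.176
  z = (1 - (-4)·2.559 - (1)·-1.176) / (7) = 1.773
Change: (0.892, -0.213, 0.540) → max |·| = 0.892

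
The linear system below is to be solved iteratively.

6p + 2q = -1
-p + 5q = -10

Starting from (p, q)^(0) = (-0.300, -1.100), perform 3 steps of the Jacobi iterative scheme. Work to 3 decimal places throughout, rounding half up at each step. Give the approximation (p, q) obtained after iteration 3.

Iteration 1:
  p = (-1 - (2)·-1.100) / (6) = 0.200
  q = (-10 - (-1)·-0.300) / (5) = -2.060
Iteration 2:
  p = (-1 - (2)·-2.060) / (6) = 0.520
  q = (-10 - (-1)·0.200) / (5) = -1.960
Iteration 3:
  p = (-1 - (2)·-1.960) / (6) = 0.487
  q = (-10 - (-1)·0.520) / (5) = -1.896

(0.487, -1.896)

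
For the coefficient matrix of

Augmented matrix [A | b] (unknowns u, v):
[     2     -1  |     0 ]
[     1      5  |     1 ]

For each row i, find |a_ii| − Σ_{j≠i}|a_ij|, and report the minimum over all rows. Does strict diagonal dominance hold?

row 1: |2| − (1) = 1
row 2: |5| − (1) = 4
minimum over rows = 1 → strictly diagonally dominant (convergence guaranteed)

1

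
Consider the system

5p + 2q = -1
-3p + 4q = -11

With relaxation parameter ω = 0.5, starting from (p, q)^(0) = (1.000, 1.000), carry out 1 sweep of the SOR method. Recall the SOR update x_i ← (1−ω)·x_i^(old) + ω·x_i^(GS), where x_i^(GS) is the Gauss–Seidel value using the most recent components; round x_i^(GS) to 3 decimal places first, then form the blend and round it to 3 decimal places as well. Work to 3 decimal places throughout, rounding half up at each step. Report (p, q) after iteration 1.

(0.200, -0.800)

Iteration 1:
  p: GS value = (-1 - (2)·1.000) / (5) = -0.600;  p ← (1−ω)·1.000 + ω·-0.600 = 0.200
  q: GS value = (-11 - (-3)·0.200) / (4) = -2.600;  q ← (1−ω)·1.000 + ω·-2.600 = -0.800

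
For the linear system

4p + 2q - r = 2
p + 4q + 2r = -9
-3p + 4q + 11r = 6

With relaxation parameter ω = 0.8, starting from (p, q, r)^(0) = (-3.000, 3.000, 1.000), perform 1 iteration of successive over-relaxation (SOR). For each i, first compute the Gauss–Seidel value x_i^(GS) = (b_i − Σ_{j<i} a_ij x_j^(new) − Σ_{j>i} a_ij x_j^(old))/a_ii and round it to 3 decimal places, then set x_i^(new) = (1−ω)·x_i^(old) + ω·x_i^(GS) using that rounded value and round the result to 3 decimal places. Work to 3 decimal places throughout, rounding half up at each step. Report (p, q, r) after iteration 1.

(-1.200, -1.360, 0.770)

Iteration 1:
  p: GS value = (2 - (2)·3.000 - (-1)·1.000) / (4) = -0.750;  p ← (1−ω)·-3.000 + ω·-0.750 = -1.200
  q: GS value = (-9 - (1)·-1.200 - (2)·1.000) / (4) = -2.450;  q ← (1−ω)·3.000 + ω·-2.450 = -1.360
  r: GS value = (6 - (-3)·-1.200 - (4)·-1.360) / (11) = 0.713;  r ← (1−ω)·1.000 + ω·0.713 = 0.770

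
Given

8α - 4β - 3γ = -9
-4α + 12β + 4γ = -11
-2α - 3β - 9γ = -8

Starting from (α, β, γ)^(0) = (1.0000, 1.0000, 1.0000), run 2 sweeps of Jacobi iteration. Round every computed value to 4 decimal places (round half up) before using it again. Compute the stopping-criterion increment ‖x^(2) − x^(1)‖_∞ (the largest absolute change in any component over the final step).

Iteration 1:
  α = (-9 - (-4)·1.0000 - (-3)·1.0000) / (8) = -0.2500
  β = (-11 - (-4)·1.0000 - (4)·1.0000) / (12) = -0.9167
  γ = (-8 - (-2)·1.0000 - (-3)·1.0000) / (-9) = 0.3333
Iteration 2:
  α = (-9 - (-4)·-0.9167 - (-3)·0.3333) / (8) = -1.4584
  β = (-11 - (-4)·-0.2500 - (4)·0.3333) / (12) = -1.1111
  γ = (-8 - (-2)·-0.2500 - (-3)·-0.9167) / (-9) = 1.2500
Change: (-1.2084, -0.1944, 0.9167) → max |·| = 1.2084

1.2084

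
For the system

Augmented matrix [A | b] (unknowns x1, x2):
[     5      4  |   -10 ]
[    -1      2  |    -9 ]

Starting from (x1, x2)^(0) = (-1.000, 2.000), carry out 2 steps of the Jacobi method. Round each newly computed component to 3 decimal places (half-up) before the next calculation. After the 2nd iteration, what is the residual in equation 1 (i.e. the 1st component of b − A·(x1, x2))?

5.200

Iteration 1:
  x1 = (-10 - (4)·2.000) / (5) = -3.600
  x2 = (-9 - (-1)·-1.000) / (2) = -5.000
Iteration 2:
  x1 = (-10 - (4)·-5.000) / (5) = 2.000
  x2 = (-9 - (-1)·-3.600) / (2) = -6.300
Residual b − A·x = (5.200, 5.600)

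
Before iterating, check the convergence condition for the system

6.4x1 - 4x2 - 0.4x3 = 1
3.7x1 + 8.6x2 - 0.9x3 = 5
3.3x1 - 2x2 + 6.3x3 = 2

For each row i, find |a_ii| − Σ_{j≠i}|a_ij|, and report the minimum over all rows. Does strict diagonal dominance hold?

row 1: |6.4| − (4+0.4) = 2
row 2: |8.6| − (3.7+0.9) = 4
row 3: |6.3| − (3.3+2) = 1
minimum over rows = 1 → strictly diagonally dominant (convergence guaranteed)

1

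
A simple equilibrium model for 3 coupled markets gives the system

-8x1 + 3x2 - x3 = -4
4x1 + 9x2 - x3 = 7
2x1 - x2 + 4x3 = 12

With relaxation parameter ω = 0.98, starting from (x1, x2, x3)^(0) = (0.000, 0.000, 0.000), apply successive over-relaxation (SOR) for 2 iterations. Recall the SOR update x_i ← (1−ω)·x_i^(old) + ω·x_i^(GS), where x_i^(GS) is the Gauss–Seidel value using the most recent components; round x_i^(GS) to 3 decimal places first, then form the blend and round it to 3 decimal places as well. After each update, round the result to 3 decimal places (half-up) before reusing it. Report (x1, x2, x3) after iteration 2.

Iteration 1:
  x1: GS value = (-4 - (3)·0.000 - (-1)·0.000) / (-8) = 0.500;  x1 ← (1−ω)·0.000 + ω·0.500 = 0.490
  x2: GS value = (7 - (4)·0.490 - (-1)·0.000) / (9) = 0.560;  x2 ← (1−ω)·0.000 + ω·0.560 = 0.549
  x3: GS value = (12 - (2)·0.490 - (-1)·0.549) / (4) = 2.892;  x3 ← (1−ω)·0.000 + ω·2.892 = 2.834
Iteration 2:
  x1: GS value = (-4 - (3)·0.549 - (-1)·2.834) / (-8) = 0.352;  x1 ← (1−ω)·0.490 + ω·0.352 = 0.355
  x2: GS value = (7 - (4)·0.355 - (-1)·2.834) / (9) = 0.935;  x2 ← (1−ω)·0.549 + ω·0.935 = 0.927
  x3: GS value = (12 - (2)·0.355 - (-1)·0.927) / (4) = 3.054;  x3 ← (1−ω)·2.834 + ω·3.054 = 3.050

(0.355, 0.927, 3.050)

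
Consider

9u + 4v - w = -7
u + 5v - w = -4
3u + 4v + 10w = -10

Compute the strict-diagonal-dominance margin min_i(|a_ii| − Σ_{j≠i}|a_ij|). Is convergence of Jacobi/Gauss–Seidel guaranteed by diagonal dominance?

3

row 1: |9| − (4+1) = 4
row 2: |5| − (1+1) = 3
row 3: |10| − (3+4) = 3
minimum over rows = 3 → strictly diagonally dominant (convergence guaranteed)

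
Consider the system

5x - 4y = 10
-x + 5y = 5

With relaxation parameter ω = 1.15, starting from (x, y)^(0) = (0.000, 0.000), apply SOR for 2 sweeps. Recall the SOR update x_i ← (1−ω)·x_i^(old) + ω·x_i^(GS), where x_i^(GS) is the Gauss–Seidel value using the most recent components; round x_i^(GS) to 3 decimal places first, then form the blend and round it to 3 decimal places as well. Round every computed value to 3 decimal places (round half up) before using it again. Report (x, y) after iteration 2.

(3.499, 1.703)

Iteration 1:
  x: GS value = (10 - (-4)·0.000) / (5) = 2.000;  x ← (1−ω)·0.000 + ω·2.000 = 2.300
  y: GS value = (5 - (-1)·2.300) / (5) = 1.460;  y ← (1−ω)·0.000 + ω·1.460 = 1.679
Iteration 2:
  x: GS value = (10 - (-4)·1.679) / (5) = 3.343;  x ← (1−ω)·2.300 + ω·3.343 = 3.499
  y: GS value = (5 - (-1)·3.499) / (5) = 1.700;  y ← (1−ω)·1.679 + ω·1.700 = 1.703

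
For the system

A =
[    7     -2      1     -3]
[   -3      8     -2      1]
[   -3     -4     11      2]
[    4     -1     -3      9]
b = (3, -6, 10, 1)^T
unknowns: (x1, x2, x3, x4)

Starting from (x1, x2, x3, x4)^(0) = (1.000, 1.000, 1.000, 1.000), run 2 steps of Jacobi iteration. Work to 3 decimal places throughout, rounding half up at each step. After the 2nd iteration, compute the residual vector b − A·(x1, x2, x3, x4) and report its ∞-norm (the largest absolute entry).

Iteration 1:
  x1 = (3 - (-2)·1.000 - (1)·1.000 - (-3)·1.000) / (7) = 1.000
  x2 = (-6 - (-3)·1.000 - (-2)·1.000 - (1)·1.000) / (8) = -0.250
  x3 = (10 - (-3)·1.000 - (-4)·1.000 - (2)·1.000) / (11) = 1.364
  x4 = (1 - (4)·1.000 - (-1)·1.000 - (-3)·1.000) / (9) = 0.111
Iteration 2:
  x1 = (3 - (-2)·-0.250 - (1)·1.364 - (-3)·0.111) / (7) = 0.210
  x2 = (-6 - (-3)·1.000 - (-2)·1.364 - (1)·0.111) / (8) = -0.048
  x3 = (10 - (-3)·1.000 - (-4)·-0.250 - (2)·0.111) / (11) = 1.071
  x4 = (1 - (4)·1.000 - (-1)·-0.250 - (-3)·1.364) / (9) = 0.094
Residual b − A·x = (0.645, -2.938, -1.531, 2.479); ∞-norm = 2.938

2.938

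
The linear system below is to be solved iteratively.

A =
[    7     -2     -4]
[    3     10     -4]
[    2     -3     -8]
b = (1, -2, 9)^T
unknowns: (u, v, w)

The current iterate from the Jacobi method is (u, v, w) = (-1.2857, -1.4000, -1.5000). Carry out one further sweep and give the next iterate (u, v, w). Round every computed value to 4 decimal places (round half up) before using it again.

One sweep:
  u = (1 - (-2)·-1.4000 - (-4)·-1.5000) / (7) = -1.1143
  v = (-2 - (3)·-1.2857 - (-4)·-1.5000) / (10) = -0.4143
  w = (9 - (2)·-1.2857 - (-3)·-1.4000) / (-8) = -0.9214

(-1.1143, -0.4143, -0.9214)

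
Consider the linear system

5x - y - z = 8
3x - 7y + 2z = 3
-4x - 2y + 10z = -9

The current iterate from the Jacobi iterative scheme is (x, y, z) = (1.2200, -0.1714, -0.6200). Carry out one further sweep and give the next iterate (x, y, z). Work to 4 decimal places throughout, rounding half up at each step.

One sweep:
  x = (8 - (-1)·-0.1714 - (-1)·-0.6200) / (5) = 1.4417
  y = (3 - (3)·1.2200 - (2)·-0.6200) / (-7) = -0.0829
  z = (-9 - (-4)·1.2200 - (-2)·-0.1714) / (10) = -0.4463

(1.4417, -0.0829, -0.4463)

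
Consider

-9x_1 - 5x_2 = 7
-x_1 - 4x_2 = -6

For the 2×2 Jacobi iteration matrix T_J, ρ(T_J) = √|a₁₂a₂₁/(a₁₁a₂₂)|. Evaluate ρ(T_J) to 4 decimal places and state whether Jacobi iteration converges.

0.3727

a₁₂a₂₁/(a₁₁a₂₂) = (-5)·(-1) / ((-9)·(-4)) = 0.138889
ρ = √|0.138889| = √0.138889 = 0.3727
ρ < 1, so Jacobi converges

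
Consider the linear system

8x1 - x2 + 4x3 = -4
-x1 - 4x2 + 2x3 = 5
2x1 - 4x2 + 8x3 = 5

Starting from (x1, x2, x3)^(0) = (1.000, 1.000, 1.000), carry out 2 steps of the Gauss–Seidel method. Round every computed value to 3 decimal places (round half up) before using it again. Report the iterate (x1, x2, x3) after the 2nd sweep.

Iteration 1:
  x1 = (-4 - (-1)·1.000 - (4)·1.000) / (8) = -0.875
  x2 = (5 - (-1)·-0.875 - (2)·1.000) / (-4) = -0.531
  x3 = (5 - (2)·-0.875 - (-4)·-0.531) / (8) = 0.578
Iteration 2:
  x1 = (-4 - (-1)·-0.531 - (4)·0.578) / (8) = -0.855
  x2 = (5 - (-1)·-0.855 - (2)·0.578) / (-4) = -0.747
  x3 = (5 - (2)·-0.855 - (-4)·-0.747) / (8) = 0.465

(-0.855, -0.747, 0.465)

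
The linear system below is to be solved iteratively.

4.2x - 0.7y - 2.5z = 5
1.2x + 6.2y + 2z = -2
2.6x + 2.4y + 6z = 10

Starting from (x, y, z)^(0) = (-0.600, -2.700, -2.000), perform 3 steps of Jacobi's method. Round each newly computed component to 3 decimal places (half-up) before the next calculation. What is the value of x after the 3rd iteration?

Iteration 1:
  x = (5 - (-0.7)·-2.700 - (-2.5)·-2.000) / (4.2) = -0.450
  y = (-2 - (1.2)·-0.600 - (2)·-2.000) / (6.2) = 0.439
  z = (10 - (2.6)·-0.600 - (2.4)·-2.700) / (6) = 3.007
Iteration 2:
  x = (5 - (-0.7)·0.439 - (-2.5)·3.007) / (4.2) = 3.054
  y = (-2 - (1.2)·-0.450 - (2)·3.007) / (6.2) = -1.205
  z = (10 - (2.6)·-0.450 - (2.4)·0.439) / (6) = 1.686
Iteration 3:
  x = (5 - (-0.7)·-1.205 - (-2.5)·1.686) / (4.2) = 1.993
  y = (-2 - (1.2)·3.054 - (2)·1.686) / (6.2) = -1.458
  z = (10 - (2.6)·3.054 - (2.4)·-1.205) / (6) = 0.825

1.993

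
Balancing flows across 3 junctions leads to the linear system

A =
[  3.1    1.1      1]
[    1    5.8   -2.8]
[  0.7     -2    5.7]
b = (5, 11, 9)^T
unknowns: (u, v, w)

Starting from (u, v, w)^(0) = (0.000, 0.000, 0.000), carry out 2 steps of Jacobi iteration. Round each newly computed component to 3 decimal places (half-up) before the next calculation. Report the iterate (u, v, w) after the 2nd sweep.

Iteration 1:
  u = (5 - (1.1)·0.000 - (1)·0.000) / (3.1) = 1.613
  v = (11 - (1)·0.000 - (-2.8)·0.000) / (5.8) = 1.897
  w = (9 - (0.7)·0.000 - (-2)·0.000) / (5.7) = 1.579
Iteration 2:
  u = (5 - (1.1)·1.897 - (1)·1.579) / (3.1) = 0.430
  v = (11 - (1)·1.613 - (-2.8)·1.579) / (5.8) = 2.381
  w = (9 - (0.7)·1.613 - (-2)·1.897) / (5.7) = 2.046

(0.430, 2.381, 2.046)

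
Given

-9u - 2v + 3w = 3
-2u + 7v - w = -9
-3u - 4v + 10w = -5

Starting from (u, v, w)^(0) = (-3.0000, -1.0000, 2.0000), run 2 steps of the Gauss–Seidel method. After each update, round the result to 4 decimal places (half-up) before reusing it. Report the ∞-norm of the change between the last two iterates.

Iteration 1:
  u = (3 - (-2)·-1.0000 - (3)·2.0000) / (-9) = 0.5556
  v = (-9 - (-2)·0.5556 - (-1)·2.0000) / (7) = -0.8413
  w = (-5 - (-3)·0.5556 - (-4)·-0.8413) / (10) = -0.6698
Iteration 2:
  u = (3 - (-2)·-0.8413 - (3)·-0.6698) / (-9) = -0.3696
  v = (-9 - (-2)·-0.3696 - (-1)·-0.6698) / (7) = -1.4870
  w = (-5 - (-3)·-0.3696 - (-4)·-1.4870) / (10) = -1.2057
Change: (-0.9252, -0.6457, -0.5359) → max |·| = 0.9252

0.9252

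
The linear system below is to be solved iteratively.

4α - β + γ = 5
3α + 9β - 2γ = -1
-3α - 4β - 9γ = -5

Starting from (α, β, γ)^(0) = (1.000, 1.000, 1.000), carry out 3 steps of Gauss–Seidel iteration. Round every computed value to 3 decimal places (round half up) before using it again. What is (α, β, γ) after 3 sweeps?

(1.052, -0.379, 0.373)

Iteration 1:
  α = (5 - (-1)·1.000 - (1)·1.000) / (4) = 1.250
  β = (-1 - (3)·1.250 - (-2)·1.000) / (9) = -0.306
  γ = (-5 - (-3)·1.250 - (-4)·-0.306) / (-9) = 0.275
Iteration 2:
  α = (5 - (-1)·-0.306 - (1)·0.275) / (4) = 1.105
  β = (-1 - (3)·1.105 - (-2)·0.275) / (9) = -0.418
  γ = (-5 - (-3)·1.105 - (-4)·-0.418) / (-9) = 0.373
Iteration 3:
  α = (5 - (-1)·-0.418 - (1)·0.373) / (4) = 1.052
  β = (-1 - (3)·1.052 - (-2)·0.373) / (9) = -0.379
  γ = (-5 - (-3)·1.052 - (-4)·-0.379) / (-9) = 0.373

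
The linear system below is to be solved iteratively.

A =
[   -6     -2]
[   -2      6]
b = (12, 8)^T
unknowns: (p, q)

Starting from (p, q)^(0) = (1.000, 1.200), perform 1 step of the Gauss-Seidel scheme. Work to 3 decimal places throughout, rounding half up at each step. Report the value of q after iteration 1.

Iteration 1:
  p = (12 - (-2)·1.200) / (-6) = -2.400
  q = (8 - (-2)·-2.400) / (6) = 0.533

0.533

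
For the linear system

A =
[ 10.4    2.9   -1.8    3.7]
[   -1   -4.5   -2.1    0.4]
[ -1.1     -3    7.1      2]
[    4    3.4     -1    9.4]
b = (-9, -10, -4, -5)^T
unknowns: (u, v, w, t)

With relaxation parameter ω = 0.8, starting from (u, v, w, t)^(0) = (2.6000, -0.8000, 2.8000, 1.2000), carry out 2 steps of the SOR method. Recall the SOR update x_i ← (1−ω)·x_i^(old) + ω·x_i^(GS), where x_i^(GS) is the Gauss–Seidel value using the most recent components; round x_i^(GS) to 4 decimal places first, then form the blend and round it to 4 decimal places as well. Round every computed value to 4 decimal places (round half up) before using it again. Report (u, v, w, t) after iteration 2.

(-0.7079, 1.9818, 0.2312, -0.8154)

Iteration 1:
  u: GS value = (-9 - (2.9)·-0.8000 - (-1.8)·2.8000 - (3.7)·1.2000) / (10.4) = -0.5846;  u ← (1−ω)·2.6000 + ω·-0.5846 = 0.0523
  v: GS value = (-10 - (-1)·0.0523 - (-2.1)·2.8000 - (0.4)·1.2000) / (-4.5) = 1.0106;  v ← (1−ω)·-0.8000 + ω·1.0106 = 0.6485
  w: GS value = (-4 - (-1.1)·0.0523 - (-3)·0.6485 - (2)·1.2000) / (7.1) = -0.6193;  w ← (1−ω)·2.8000 + ω·-0.6193 = 0.0646
  t: GS value = (-5 - (4)·0.0523 - (3.4)·0.6485 - (-1)·0.0646) / (9.4) = -0.7819;  t ← (1−ω)·1.2000 + ω·-0.7819 = -0.3855
Iteration 2:
  u: GS value = (-9 - (2.9)·0.6485 - (-1.8)·0.0646 - (3.7)·-0.3855) / (10.4) = -0.8979;  u ← (1−ω)·0.0523 + ω·-0.8979 = -0.7079
  v: GS value = (-10 - (-1)·-0.7079 - (-2.1)·0.0646 - (0.4)·-0.3855) / (-4.5) = 2.3151;  v ← (1−ω)·0.6485 + ω·2.3151 = 1.9818
  w: GS value = (-4 - (-1.1)·-0.7079 - (-3)·1.9818 - (2)·-0.3855) / (7.1) = 0.2729;  w ← (1−ω)·0.0646 + ω·0.2729 = 0.2312
  t: GS value = (-5 - (4)·-0.7079 - (3.4)·1.9818 - (-1)·0.2312) / (9.4) = -0.9229;  t ← (1−ω)·-0.3855 + ω·-0.9229 = -0.8154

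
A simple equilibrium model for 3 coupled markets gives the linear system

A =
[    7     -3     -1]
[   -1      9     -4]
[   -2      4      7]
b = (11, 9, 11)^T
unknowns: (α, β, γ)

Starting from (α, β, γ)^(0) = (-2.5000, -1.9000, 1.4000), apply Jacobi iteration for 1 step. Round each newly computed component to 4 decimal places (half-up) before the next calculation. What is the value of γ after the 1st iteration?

Iteration 1:
  α = (11 - (-3)·-1.9000 - (-1)·1.4000) / (7) = 0.9571
  β = (9 - (-1)·-2.5000 - (-4)·1.4000) / (9) = 1.3444
  γ = (11 - (-2)·-2.5000 - (4)·-1.9000) / (7) = 1.9429

1.9429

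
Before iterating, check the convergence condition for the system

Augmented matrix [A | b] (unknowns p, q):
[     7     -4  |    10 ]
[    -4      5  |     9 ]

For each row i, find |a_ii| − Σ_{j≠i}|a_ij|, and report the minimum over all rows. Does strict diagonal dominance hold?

row 1: |7| − (4) = 3
row 2: |5| − (4) = 1
minimum over rows = 1 → strictly diagonally dominant (convergence guaranteed)

1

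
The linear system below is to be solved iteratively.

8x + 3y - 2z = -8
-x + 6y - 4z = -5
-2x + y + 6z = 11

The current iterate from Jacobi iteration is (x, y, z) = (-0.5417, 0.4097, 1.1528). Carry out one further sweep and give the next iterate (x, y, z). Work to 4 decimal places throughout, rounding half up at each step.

(-0.8654, -0.1551, 1.5845)

One sweep:
  x = (-8 - (3)·0.4097 - (-2)·1.1528) / (8) = -0.8654
  y = (-5 - (-1)·-0.5417 - (-4)·1.1528) / (6) = -0.1551
  z = (11 - (-2)·-0.5417 - (1)·0.4097) / (6) = 1.5845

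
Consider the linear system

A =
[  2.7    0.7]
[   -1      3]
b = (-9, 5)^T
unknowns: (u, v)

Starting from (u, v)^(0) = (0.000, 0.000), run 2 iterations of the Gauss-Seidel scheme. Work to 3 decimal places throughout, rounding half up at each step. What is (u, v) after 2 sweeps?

Iteration 1:
  u = (-9 - (0.7)·0.000) / (2.7) = -3.333
  v = (5 - (-1)·-3.333) / (3) = 0.556
Iteration 2:
  u = (-9 - (0.7)·0.556) / (2.7) = -3.477
  v = (5 - (-1)·-3.477) / (3) = 0.508

(-3.477, 0.508)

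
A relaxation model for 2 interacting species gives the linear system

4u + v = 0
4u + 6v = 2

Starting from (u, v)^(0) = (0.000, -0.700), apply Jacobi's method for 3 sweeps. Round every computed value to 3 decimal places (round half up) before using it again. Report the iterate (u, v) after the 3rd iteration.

(-0.054, 0.389)

Iteration 1:
  u = (0 - (1)·-0.700) / (4) = 0.175
  v = (2 - (4)·0.000) / (6) = 0.333
Iteration 2:
  u = (0 - (1)·0.333) / (4) = -0.083
  v = (2 - (4)·0.175) / (6) = 0.217
Iteration 3:
  u = (0 - (1)·0.217) / (4) = -0.054
  v = (2 - (4)·-0.083) / (6) = 0.389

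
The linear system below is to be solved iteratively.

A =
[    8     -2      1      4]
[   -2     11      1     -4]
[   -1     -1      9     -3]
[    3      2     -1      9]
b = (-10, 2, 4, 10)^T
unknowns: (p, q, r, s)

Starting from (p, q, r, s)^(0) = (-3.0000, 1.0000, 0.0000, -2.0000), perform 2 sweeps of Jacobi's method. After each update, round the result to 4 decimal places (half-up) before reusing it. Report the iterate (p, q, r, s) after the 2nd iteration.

(-2.4116, 0.9091, 0.9529, 1.3042)

Iteration 1:
  p = (-10 - (-2)·1.0000 - (1)·0.0000 - (4)·-2.0000) / (8) = 0.0000
  q = (2 - (-2)·-3.0000 - (1)·0.0000 - (-4)·-2.0000) / (11) = -1.0909
  r = (4 - (-1)·-3.0000 - (-1)·1.0000 - (-3)·-2.0000) / (9) = -0.4444
  s = (10 - (3)·-3.0000 - (2)·1.0000 - (-1)·0.0000) / (9) = 1.8889
Iteration 2:
  p = (-10 - (-2)·-1.0909 - (1)·-0.4444 - (4)·1.8889) / (8) = -2.4116
  q = (2 - (-2)·0.0000 - (1)·-0.4444 - (-4)·1.8889) / (11) = 0.9091
  r = (4 - (-1)·0.0000 - (-1)·-1.0909 - (-3)·1.8889) / (9) = 0.9529
  s = (10 - (3)·0.0000 - (2)·-1.0909 - (-1)·-0.4444) / (9) = 1.3042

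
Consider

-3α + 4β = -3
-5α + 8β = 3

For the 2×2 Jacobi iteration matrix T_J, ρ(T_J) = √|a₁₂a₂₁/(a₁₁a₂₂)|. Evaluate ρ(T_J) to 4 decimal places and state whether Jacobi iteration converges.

a₁₂a₂₁/(a₁₁a₂₂) = (4)·(-5) / ((-3)·(8)) = 0.833333
ρ = √|0.833333| = √0.833333 = 0.9129
ρ < 1, so Jacobi converges

0.9129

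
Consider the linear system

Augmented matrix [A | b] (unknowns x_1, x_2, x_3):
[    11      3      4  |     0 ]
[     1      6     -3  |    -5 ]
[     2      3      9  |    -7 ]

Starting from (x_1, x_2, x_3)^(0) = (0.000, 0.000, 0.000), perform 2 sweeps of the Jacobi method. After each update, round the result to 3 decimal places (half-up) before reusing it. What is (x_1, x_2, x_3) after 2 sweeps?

Iteration 1:
  x_1 = (0 - (3)·0.000 - (4)·0.000) / (11) = 0.000
  x_2 = (-5 - (1)·0.000 - (-3)·0.000) / (6) = -0.833
  x_3 = (-7 - (2)·0.000 - (3)·0.000) / (9) = -0.778
Iteration 2:
  x_1 = (0 - (3)·-0.833 - (4)·-0.778) / (11) = 0.510
  x_2 = (-5 - (1)·0.000 - (-3)·-0.778) / (6) = -1.222
  x_3 = (-7 - (2)·0.000 - (3)·-0.833) / (9) = -0.500

(0.510, -1.222, -0.500)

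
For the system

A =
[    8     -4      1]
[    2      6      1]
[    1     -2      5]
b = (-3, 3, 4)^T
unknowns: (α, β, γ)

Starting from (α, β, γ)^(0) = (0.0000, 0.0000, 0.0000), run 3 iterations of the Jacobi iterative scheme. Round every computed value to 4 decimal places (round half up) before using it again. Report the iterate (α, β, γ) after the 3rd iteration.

(-0.2635, 0.3958, 1.0417)

Iteration 1:
  α = (-3 - (-4)·0.0000 - (1)·0.0000) / (8) = -0.3750
  β = (3 - (2)·0.0000 - (1)·0.0000) / (6) = 0.5000
  γ = (4 - (1)·0.0000 - (-2)·0.0000) / (5) = 0.8000
Iteration 2:
  α = (-3 - (-4)·0.5000 - (1)·0.8000) / (8) = -0.2250
  β = (3 - (2)·-0.3750 - (1)·0.8000) / (6) = 0.4917
  γ = (4 - (1)·-0.3750 - (-2)·0.5000) / (5) = 1.0750
Iteration 3:
  α = (-3 - (-4)·0.4917 - (1)·1.0750) / (8) = -0.2635
  β = (3 - (2)·-0.2250 - (1)·1.0750) / (6) = 0.3958
  γ = (4 - (1)·-0.2250 - (-2)·0.4917) / (5) = 1.0417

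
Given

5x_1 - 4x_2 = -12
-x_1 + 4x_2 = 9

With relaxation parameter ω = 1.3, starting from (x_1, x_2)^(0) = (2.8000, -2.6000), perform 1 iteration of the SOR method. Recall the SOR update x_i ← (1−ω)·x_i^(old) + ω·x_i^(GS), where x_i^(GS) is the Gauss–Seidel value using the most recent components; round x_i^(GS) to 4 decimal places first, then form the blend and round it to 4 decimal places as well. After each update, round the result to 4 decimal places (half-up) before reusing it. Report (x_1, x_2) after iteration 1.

(-6.6640, 1.5392)

Iteration 1:
  x_1: GS value = (-12 - (-4)·-2.6000) / (5) = -4.4800;  x_1 ← (1−ω)·2.8000 + ω·-4.4800 = -6.6640
  x_2: GS value = (9 - (-1)·-6.6640) / (4) = 0.5840;  x_2 ← (1−ω)·-2.6000 + ω·0.5840 = 1.5392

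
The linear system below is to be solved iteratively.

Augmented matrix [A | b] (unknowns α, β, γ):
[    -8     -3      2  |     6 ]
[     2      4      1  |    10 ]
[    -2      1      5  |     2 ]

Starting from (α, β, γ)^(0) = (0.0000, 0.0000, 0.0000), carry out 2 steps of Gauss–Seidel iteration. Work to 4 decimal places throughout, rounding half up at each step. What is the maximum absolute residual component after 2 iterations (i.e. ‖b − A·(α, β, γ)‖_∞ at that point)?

3.3958

Iteration 1:
  α = (6 - (-3)·0.0000 - (2)·0.0000) / (-8) = -0.7500
  β = (10 - (2)·-0.7500 - (1)·0.0000) / (4) = 2.8750
  γ = (2 - (-2)·-0.7500 - (1)·2.8750) / (5) = -0.4750
Iteration 2:
  α = (6 - (-3)·2.8750 - (2)·-0.4750) / (-8) = -1.9469
  β = (10 - (2)·-1.9469 - (1)·-0.4750) / (4) = 3.5922
  γ = (2 - (-2)·-1.9469 - (1)·3.5922) / (5) = -1.0972
Residual b − A·x = (3.3958, 0.6222, 0.0000); ∞-norm = 3.3958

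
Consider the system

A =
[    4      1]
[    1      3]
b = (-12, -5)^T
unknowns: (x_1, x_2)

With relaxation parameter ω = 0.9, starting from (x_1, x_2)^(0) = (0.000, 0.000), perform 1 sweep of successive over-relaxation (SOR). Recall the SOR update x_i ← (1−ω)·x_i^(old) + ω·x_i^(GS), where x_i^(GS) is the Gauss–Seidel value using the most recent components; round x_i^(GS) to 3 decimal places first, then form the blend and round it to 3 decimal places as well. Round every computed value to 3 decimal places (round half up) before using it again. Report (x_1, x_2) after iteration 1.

(-2.700, -0.690)

Iteration 1:
  x_1: GS value = (-12 - (1)·0.000) / (4) = -3.000;  x_1 ← (1−ω)·0.000 + ω·-3.000 = -2.700
  x_2: GS value = (-5 - (1)·-2.700) / (3) = -0.767;  x_2 ← (1−ω)·0.000 + ω·-0.767 = -0.690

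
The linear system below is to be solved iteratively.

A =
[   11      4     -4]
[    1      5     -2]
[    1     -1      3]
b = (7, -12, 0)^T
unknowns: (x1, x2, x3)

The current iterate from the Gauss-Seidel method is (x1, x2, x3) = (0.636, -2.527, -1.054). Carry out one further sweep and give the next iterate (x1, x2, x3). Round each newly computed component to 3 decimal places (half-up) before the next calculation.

(1.172, -3.056, -1.409)

One sweep:
  x1 = (7 - (4)·-2.527 - (-4)·-1.054) / (11) = 1.172
  x2 = (-12 - (1)·1.172 - (-2)·-1.054) / (5) = -3.056
  x3 = (0 - (1)·1.172 - (-1)·-3.056) / (3) = -1.409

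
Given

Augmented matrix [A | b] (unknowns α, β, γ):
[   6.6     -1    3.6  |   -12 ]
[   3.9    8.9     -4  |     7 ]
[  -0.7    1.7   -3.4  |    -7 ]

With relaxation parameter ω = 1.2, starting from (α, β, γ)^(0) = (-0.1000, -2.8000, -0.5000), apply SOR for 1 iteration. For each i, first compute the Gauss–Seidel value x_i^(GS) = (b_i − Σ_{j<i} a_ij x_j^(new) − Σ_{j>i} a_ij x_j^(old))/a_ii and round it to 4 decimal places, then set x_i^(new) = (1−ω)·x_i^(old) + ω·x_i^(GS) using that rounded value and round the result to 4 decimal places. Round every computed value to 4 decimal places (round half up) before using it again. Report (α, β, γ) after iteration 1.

(-2.3436, 2.4666, 4.6295)

Iteration 1:
  α: GS value = (-12 - (-1)·-2.8000 - (3.6)·-0.5000) / (6.6) = -1.9697;  α ← (1−ω)·-0.1000 + ω·-1.9697 = -2.3436
  β: GS value = (7 - (3.9)·-2.3436 - (-4)·-0.5000) / (8.9) = 1.5888;  β ← (1−ω)·-2.8000 + ω·1.5888 = 2.4666
  γ: GS value = (-7 - (-0.7)·-2.3436 - (1.7)·2.4666) / (-3.4) = 3.7746;  γ ← (1−ω)·-0.5000 + ω·3.7746 = 4.6295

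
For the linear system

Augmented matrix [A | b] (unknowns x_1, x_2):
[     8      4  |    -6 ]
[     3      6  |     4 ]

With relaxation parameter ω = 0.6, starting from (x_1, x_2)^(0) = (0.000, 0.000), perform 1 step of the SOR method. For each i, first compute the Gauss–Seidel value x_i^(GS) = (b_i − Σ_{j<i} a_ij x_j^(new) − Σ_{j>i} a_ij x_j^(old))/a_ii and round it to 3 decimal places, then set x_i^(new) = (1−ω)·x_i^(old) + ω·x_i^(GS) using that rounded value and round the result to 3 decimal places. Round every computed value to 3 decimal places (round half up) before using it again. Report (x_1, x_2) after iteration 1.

(-0.450, 0.535)

Iteration 1:
  x_1: GS value = (-6 - (4)·0.000) / (8) = -0.750;  x_1 ← (1−ω)·0.000 + ω·-0.750 = -0.450
  x_2: GS value = (4 - (3)·-0.450) / (6) = 0.892;  x_2 ← (1−ω)·0.000 + ω·0.892 = 0.535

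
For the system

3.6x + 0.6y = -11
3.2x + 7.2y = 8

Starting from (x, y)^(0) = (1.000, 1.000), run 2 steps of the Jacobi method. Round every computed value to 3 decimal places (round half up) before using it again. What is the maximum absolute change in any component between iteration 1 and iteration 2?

Iteration 1:
  x = (-11 - (0.6)·1.000) / (3.6) = -3.222
  y = (8 - (3.2)·1.000) / (7.2) = 0.667
Iteration 2:
  x = (-11 - (0.6)·0.667) / (3.6) = -3.167
  y = (8 - (3.2)·-3.222) / (7.2) = 2.543
Change: (0.055, 1.876) → max |·| = 1.876

1.876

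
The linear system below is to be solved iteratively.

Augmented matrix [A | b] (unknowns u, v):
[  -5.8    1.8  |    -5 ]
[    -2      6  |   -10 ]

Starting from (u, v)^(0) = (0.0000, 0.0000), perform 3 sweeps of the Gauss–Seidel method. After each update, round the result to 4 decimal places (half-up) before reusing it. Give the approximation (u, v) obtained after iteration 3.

Iteration 1:
  u = (-5 - (1.8)·0.0000) / (-5.8) = 0.8621
  v = (-10 - (-2)·0.8621) / (6) = -1.3793
Iteration 2:
  u = (-5 - (1.8)·-1.3793) / (-5.8) = 0.4340
  v = (-10 - (-2)·0.4340) / (6) = -1.5220
Iteration 3:
  u = (-5 - (1.8)·-1.5220) / (-5.8) = 0.3897
  v = (-10 - (-2)·0.3897) / (6) = -1.5368

(0.3897, -1.5368)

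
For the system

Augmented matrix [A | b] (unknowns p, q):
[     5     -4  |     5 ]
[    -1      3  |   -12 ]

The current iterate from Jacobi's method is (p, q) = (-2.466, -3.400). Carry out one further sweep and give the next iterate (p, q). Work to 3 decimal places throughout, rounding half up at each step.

(-1.720, -4.822)

One sweep:
  p = (5 - (-4)·-3.400) / (5) = -1.720
  q = (-12 - (-1)·-2.466) / (3) = -4.822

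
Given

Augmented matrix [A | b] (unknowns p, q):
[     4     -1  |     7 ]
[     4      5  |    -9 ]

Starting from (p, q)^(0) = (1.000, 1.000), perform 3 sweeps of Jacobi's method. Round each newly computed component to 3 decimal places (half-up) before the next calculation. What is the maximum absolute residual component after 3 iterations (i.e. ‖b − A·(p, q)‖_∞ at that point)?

Iteration 1:
  p = (7 - (-1)·1.000) / (4) = 2.000
  q = (-9 - (4)·1.000) / (5) = -2.600
Iteration 2:
  p = (7 - (-1)·-2.600) / (4) = 1.100
  q = (-9 - (4)·2.000) / (5) = -3.400
Iteration 3:
  p = (7 - (-1)·-3.400) / (4) = 0.900
  q = (-9 - (4)·1.100) / (5) = -2.680
Residual b − A·x = (0.720, 0.800); ∞-norm = 0.800

0.800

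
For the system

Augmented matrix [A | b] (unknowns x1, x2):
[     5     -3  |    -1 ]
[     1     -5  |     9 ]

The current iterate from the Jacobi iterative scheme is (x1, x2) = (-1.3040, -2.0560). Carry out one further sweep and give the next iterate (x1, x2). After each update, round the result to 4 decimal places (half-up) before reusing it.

(-1.4336, -2.0608)

One sweep:
  x1 = (-1 - (-3)·-2.0560) / (5) = -1.4336
  x2 = (9 - (1)·-1.3040) / (-5) = -2.0608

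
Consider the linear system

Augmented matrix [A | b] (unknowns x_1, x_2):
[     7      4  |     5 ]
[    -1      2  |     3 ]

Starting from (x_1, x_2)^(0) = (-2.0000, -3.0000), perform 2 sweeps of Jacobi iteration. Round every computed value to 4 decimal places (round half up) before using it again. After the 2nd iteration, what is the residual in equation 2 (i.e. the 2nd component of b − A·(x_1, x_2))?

Iteration 1:
  x_1 = (5 - (4)·-3.0000) / (7) = 2.4286
  x_2 = (3 - (-1)·-2.0000) / (2) = 0.5000
Iteration 2:
  x_1 = (5 - (4)·0.5000) / (7) = 0.4286
  x_2 = (3 - (-1)·2.4286) / (2) = 2.7143
Residual b − A·x = (-8.8574, -2.0000)

-2.0000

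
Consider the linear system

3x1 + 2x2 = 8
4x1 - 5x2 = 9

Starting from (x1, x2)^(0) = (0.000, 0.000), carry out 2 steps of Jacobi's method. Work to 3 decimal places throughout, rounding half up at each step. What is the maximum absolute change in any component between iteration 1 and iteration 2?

2.134

Iteration 1:
  x1 = (8 - (2)·0.000) / (3) = 2.667
  x2 = (9 - (4)·0.000) / (-5) = -1.800
Iteration 2:
  x1 = (8 - (2)·-1.800) / (3) = 3.867
  x2 = (9 - (4)·2.667) / (-5) = 0.334
Change: (1.200, 2.134) → max |·| = 2.134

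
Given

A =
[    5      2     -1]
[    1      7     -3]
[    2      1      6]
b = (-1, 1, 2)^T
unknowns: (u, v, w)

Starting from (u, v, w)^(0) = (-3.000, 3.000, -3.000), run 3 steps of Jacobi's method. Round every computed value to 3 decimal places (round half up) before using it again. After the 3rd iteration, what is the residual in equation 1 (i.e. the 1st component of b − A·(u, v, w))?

Iteration 1:
  u = (-1 - (2)·3.000 - (-1)·-3.000) / (5) = -2.000
  v = (1 - (1)·-3.000 - (-3)·-3.000) / (7) = -0.714
  w = (2 - (2)·-3.000 - (1)·3.000) / (6) = 0.833
Iteration 2:
  u = (-1 - (2)·-0.714 - (-1)·0.833) / (5) = 0.252
  v = (1 - (1)·-2.000 - (-3)·0.833) / (7) = 0.786
  w = (2 - (2)·-2.000 - (1)·-0.714) / (6) = 1.119
Iteration 3:
  u = (-1 - (2)·0.786 - (-1)·1.119) / (5) = -0.291
  v = (1 - (1)·0.252 - (-3)·1.119) / (7) = 0.586
  w = (2 - (2)·0.252 - (1)·0.786) / (6) = 0.118
Residual b − A·x = (-0.599, -2.457, 1.288)

-0.599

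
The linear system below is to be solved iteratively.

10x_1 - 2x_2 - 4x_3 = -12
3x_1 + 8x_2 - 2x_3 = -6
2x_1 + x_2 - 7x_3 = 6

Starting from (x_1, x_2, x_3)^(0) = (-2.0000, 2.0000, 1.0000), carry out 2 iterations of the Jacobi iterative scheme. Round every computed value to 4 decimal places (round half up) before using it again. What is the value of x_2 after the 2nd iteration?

Iteration 1:
  x_1 = (-12 - (-2)·2.0000 - (-4)·1.0000) / (10) = -0.4000
  x_2 = (-6 - (3)·-2.0000 - (-2)·1.0000) / (8) = 0.2500
  x_3 = (6 - (2)·-2.0000 - (1)·2.0000) / (-7) = -1.1429
Iteration 2:
  x_1 = (-12 - (-2)·0.2500 - (-4)·-1.1429) / (10) = -1.6072
  x_2 = (-6 - (3)·-0.4000 - (-2)·-1.1429) / (8) = -0.8857
  x_3 = (6 - (2)·-0.4000 - (1)·0.2500) / (-7) = -0.9357

-0.8857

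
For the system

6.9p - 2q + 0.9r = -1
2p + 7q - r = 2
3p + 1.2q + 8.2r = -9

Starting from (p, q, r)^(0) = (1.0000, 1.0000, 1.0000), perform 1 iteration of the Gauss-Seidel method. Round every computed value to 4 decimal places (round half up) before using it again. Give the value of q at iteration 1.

0.4244

Iteration 1:
  p = (-1 - (-2)·1.0000 - (0.9)·1.0000) / (6.9) = 0.0145
  q = (2 - (2)·0.0145 - (-1)·1.0000) / (7) = 0.4244
  r = (-9 - (3)·0.0145 - (1.2)·0.4244) / (8.2) = -1.1650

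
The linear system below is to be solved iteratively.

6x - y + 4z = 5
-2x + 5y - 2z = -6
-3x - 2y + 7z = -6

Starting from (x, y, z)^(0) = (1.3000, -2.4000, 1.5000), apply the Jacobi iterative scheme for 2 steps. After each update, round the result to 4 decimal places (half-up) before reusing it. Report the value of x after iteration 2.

1.4771

Iteration 1:
  x = (5 - (-1)·-2.4000 - (4)·1.5000) / (6) = -0.5667
  y = (-6 - (-2)·1.3000 - (-2)·1.5000) / (5) = -0.0800
  z = (-6 - (-3)·1.3000 - (-2)·-2.4000) / (7) = -0.9857
Iteration 2:
  x = (5 - (-1)·-0.0800 - (4)·-0.9857) / (6) = 1.4771
  y = (-6 - (-2)·-0.5667 - (-2)·-0.9857) / (5) = -1.8210
  z = (-6 - (-3)·-0.5667 - (-2)·-0.0800) / (7) = -1.1229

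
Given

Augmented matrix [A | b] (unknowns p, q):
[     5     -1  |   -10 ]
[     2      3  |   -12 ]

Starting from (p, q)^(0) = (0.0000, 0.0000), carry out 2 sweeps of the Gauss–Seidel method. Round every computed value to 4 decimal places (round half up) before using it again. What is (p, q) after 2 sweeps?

Iteration 1:
  p = (-10 - (-1)·0.0000) / (5) = -2.0000
  q = (-12 - (2)·-2.0000) / (3) = -2.6667
Iteration 2:
  p = (-10 - (-1)·-2.6667) / (5) = -2.5333
  q = (-12 - (2)·-2.5333) / (3) = -2.3111

(-2.5333, -2.3111)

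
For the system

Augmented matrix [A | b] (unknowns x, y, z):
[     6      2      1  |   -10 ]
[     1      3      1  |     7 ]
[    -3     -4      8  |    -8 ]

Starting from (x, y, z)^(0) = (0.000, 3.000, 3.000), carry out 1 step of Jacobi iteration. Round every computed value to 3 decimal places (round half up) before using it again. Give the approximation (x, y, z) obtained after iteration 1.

Iteration 1:
  x = (-10 - (2)·3.000 - (1)·3.000) / (6) = -3.167
  y = (7 - (1)·0.000 - (1)·3.000) / (3) = 1.333
  z = (-8 - (-3)·0.000 - (-4)·3.000) / (8) = 0.500

(-3.167, 1.333, 0.500)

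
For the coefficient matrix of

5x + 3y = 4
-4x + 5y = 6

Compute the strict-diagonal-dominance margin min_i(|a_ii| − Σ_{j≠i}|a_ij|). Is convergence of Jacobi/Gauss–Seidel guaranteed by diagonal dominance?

row 1: |5| − (3) = 2
row 2: |5| − (4) = 1
minimum over rows = 1 → strictly diagonally dominant (convergence guaranteed)

1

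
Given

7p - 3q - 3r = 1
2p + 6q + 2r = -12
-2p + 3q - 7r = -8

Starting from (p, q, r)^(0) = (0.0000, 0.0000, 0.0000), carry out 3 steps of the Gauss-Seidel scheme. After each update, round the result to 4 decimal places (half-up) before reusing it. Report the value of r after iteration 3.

0.3943

Iteration 1:
  p = (1 - (-3)·0.0000 - (-3)·0.0000) / (7) = 0.1429
  q = (-12 - (2)·0.1429 - (2)·0.0000) / (6) = -2.0476
  r = (-8 - (-2)·0.1429 - (3)·-2.0476) / (-7) = 0.2245
Iteration 2:
  p = (1 - (-3)·-2.0476 - (-3)·0.2245) / (7) = -0.6385
  q = (-12 - (2)·-0.6385 - (2)·0.2245) / (6) = -1.8620
  r = (-8 - (-2)·-0.6385 - (3)·-1.8620) / (-7) = 0.5273
Iteration 3:
  p = (1 - (-3)·-1.8620 - (-3)·0.5273) / (7) = -0.4292
  q = (-12 - (2)·-0.4292 - (2)·0.5273) / (6) = -2.0327
  r = (-8 - (-2)·-0.4292 - (3)·-2.0327) / (-7) = 0.3943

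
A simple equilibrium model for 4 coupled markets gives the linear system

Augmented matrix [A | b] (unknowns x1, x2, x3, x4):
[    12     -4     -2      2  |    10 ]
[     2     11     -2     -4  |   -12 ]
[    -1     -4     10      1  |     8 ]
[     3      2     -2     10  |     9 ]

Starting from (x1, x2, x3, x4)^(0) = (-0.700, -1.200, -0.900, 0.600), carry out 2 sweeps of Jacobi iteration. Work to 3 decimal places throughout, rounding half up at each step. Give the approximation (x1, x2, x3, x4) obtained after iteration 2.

(0.367, -0.664, 0.338, 1.065)

Iteration 1:
  x1 = (10 - (-4)·-1.200 - (-2)·-0.900 - (2)·0.600) / (12) = 0.183
  x2 = (-12 - (2)·-0.700 - (-2)·-0.900 - (-4)·0.600) / (11) = -0.909
  x3 = (8 - (-1)·-0.700 - (-4)·-1.200 - (1)·0.600) / (10) = 0.190
  x4 = (9 - (3)·-0.700 - (2)·-1.200 - (-2)·-0.900) / (10) = 1.170
Iteration 2:
  x1 = (10 - (-4)·-0.909 - (-2)·0.190 - (2)·1.170) / (12) = 0.367
  x2 = (-12 - (2)·0.183 - (-2)·0.190 - (-4)·1.170) / (11) = -0.664
  x3 = (8 - (-1)·0.183 - (-4)·-0.909 - (1)·1.170) / (10) = 0.338
  x4 = (9 - (3)·0.183 - (2)·-0.909 - (-2)·0.190) / (10) = 1.065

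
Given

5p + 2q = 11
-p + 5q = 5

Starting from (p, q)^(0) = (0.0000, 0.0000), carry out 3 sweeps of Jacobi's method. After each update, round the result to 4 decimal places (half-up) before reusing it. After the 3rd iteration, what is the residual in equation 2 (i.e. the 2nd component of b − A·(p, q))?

Iteration 1:
  p = (11 - (2)·0.0000) / (5) = 2.2000
  q = (5 - (-1)·0.0000) / (5) = 1.0000
Iteration 2:
  p = (11 - (2)·1.0000) / (5) = 1.8000
  q = (5 - (-1)·2.2000) / (5) = 1.4400
Iteration 3:
  p = (11 - (2)·1.4400) / (5) = 1.6240
  q = (5 - (-1)·1.8000) / (5) = 1.3600
Residual b − A·x = (0.1600, -0.1760)

-0.1760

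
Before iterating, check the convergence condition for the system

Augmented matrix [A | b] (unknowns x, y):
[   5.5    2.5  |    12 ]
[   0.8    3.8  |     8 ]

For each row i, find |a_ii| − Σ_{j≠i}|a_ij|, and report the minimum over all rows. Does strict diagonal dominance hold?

row 1: |5.5| − (2.5) = 3
row 2: |3.8| − (0.8) = 3
minimum over rows = 3 → strictly diagonally dominant (convergence guaranteed)

3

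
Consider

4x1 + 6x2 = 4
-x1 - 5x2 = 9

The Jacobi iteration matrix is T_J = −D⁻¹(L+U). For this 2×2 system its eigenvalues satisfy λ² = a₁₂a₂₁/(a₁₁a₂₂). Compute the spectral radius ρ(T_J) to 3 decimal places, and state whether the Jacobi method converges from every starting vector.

a₁₂a₂₁/(a₁₁a₂₂) = (6)·(-1) / ((4)·(-5)) = 0.300000
ρ = √|0.300000| = √0.300000 = 0.548
ρ < 1, so Jacobi converges

0.548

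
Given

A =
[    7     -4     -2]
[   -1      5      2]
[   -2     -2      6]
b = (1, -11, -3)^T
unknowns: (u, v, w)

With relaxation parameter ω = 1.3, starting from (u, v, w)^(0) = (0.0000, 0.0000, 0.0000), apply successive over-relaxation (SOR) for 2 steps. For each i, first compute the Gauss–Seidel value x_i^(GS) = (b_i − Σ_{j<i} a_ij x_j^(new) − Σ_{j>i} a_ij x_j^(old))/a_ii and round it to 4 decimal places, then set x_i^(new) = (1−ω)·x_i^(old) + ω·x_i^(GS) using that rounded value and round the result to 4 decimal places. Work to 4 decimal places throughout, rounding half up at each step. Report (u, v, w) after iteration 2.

Iteration 1:
  u: GS value = (1 - (-4)·0.0000 - (-2)·0.0000) / (7) = 0.1429;  u ← (1−ω)·0.0000 + ω·0.1429 = 0.1858
  v: GS value = (-11 - (-1)·0.1858 - (2)·0.0000) / (5) = -2.1628;  v ← (1−ω)·0.0000 + ω·-2.1628 = -2.8116
  w: GS value = (-3 - (-2)·0.1858 - (-2)·-2.8116) / (6) = -1.3753;  w ← (1−ω)·0.0000 + ω·-1.3753 = -1.7879
Iteration 2:
  u: GS value = (1 - (-4)·-2.8116 - (-2)·-1.7879) / (7) = -1.9746;  u ← (1−ω)·0.1858 + ω·-1.9746 = -2.6227
  v: GS value = (-11 - (-1)·-2.6227 - (2)·-1.7879) / (5) = -2.0094;  v ← (1−ω)·-2.8116 + ω·-2.0094 = -1.7687
  w: GS value = (-3 - (-2)·-2.6227 - (-2)·-1.7687) / (6) = -1.9638;  w ← (1−ω)·-1.7879 + ω·-1.9638 = -2.0166

(-2.6227, -1.7687, -2.0166)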